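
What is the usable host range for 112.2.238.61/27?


Network: 112.2.238.32
Broadcast: 112.2.238.63
First usable = network + 1
Last usable = broadcast - 1
Range: 112.2.238.33 to 112.2.238.62


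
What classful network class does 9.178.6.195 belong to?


First octet: 9
Binary: 00001001
0xxxxxxx -> Class A (1-126)
Class A, default mask 255.0.0.0 (/8)


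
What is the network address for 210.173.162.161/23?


IP:   11010010.10101101.10100010.10100001
Mask: 11111111.11111111.11111110.00000000
AND operation:
Net:  11010010.10101101.10100010.00000000
Network: 210.173.162.0/23


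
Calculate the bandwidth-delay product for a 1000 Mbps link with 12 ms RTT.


BDP = bandwidth * RTT
= 1000 Mbps * 12 ms
= 1000 * 1e6 * 12 / 1000 bits
= 12000000 bits
= 1500000 bytes
= 1464.8438 KB
BDP = 12000000 bits (1500000 bytes)


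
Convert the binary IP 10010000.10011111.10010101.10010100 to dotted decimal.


10010000 = 144
10011111 = 159
10010101 = 149
10010100 = 148
IP: 144.159.149.148


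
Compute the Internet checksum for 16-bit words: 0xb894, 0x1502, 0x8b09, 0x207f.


Sum all words (with carry folding):
+ 0xb894 = 0xb894
+ 0x1502 = 0xcd96
+ 0x8b09 = 0x58a0
+ 0x207f = 0x791f
One's complement: ~0x791f
Checksum = 0x86e0


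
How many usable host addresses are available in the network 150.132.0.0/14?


Host bits = 32 - 14 = 18
Total addresses = 2^18 = 262144
Usable = total - 2 (network and broadcast)
Usable hosts: 262142


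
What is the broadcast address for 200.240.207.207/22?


Network: 200.240.204.0/22
Host bits = 10
Set all host bits to 1:
Broadcast: 200.240.207.255


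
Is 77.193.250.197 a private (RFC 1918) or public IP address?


RFC 1918 private ranges:
  10.0.0.0/8 (10.0.0.0 - 10.255.255.255)
  172.16.0.0/12 (172.16.0.0 - 172.31.255.255)
  192.168.0.0/16 (192.168.0.0 - 192.168.255.255)
Public (not in any RFC 1918 range)


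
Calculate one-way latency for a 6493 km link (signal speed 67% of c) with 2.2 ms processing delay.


Speed = 0.67 * 3e5 km/s = 201000 km/s
Propagation delay = 6493 / 201000 = 0.0323 s = 32.3035 ms
Processing delay = 2.2 ms
Total one-way latency = 34.5035 ms


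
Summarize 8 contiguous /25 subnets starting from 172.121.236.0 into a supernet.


Original prefix: /25
Number of subnets: 8 = 2^3
New prefix = 25 - 3 = 22
Supernet: 172.121.236.0/22


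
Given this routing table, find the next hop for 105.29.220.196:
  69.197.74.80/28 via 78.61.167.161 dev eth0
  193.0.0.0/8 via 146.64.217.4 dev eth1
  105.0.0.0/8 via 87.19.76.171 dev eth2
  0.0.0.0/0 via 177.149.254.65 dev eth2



Longest prefix match for 105.29.220.196:
  /28 69.197.74.80: no
  /8 193.0.0.0: no
  /8 105.0.0.0: MATCH
  /0 0.0.0.0: MATCH
Selected: next-hop 87.19.76.171 via eth2 (matched /8)


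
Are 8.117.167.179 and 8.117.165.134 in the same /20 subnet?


Mask: 255.255.240.0
8.117.167.179 AND mask = 8.117.160.0
8.117.165.134 AND mask = 8.117.160.0
Yes, same subnet (8.117.160.0)


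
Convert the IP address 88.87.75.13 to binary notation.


88 = 01011000
87 = 01010111
75 = 01001011
13 = 00001101
Binary: 01011000.01010111.01001011.00001101


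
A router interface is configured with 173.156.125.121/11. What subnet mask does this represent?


/11 means 11 network bits, 21 host bits
Binary: 11111111111000000000000000000000
Mask: 255.224.0.0


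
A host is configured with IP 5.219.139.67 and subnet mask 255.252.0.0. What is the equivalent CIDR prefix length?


Binary: 11111111.11111100.00000000.00000000
Count leading 1s
Prefix: /14


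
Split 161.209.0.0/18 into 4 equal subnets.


New prefix = 18 + 2 = 20
Each subnet has 4096 addresses
  161.209.0.0/20
  161.209.16.0/20
  161.209.32.0/20
  161.209.48.0/20
Subnets: 161.209.0.0/20, 161.209.16.0/20, 161.209.32.0/20, 161.209.48.0/20


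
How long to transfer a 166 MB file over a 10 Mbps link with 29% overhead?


Effective throughput = 10 * (1 - 29/100) = 7.1 Mbps
File size in Mb = 166 * 8 = 1328 Mb
Time = 1328 / 7.1
Time = 187.0423 seconds


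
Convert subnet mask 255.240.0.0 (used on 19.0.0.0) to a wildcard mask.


Subnet mask: 255.240.0.0
Wildcard = 255.255.255.255 - subnet mask
255 - 255 = 0
255 - 240 = 15
255 - 0 = 255
255 - 0 = 255
Wildcard: 0.15.255.255


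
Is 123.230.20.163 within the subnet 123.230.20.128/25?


Subnet network: 123.230.20.128
Test IP AND mask: 123.230.20.128
Yes, 123.230.20.163 is in 123.230.20.128/25


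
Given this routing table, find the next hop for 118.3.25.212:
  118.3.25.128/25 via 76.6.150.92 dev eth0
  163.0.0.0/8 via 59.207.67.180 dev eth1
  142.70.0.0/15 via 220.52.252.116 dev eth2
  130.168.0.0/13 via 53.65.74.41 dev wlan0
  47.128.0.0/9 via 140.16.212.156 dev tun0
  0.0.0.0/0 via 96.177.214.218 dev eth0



Longest prefix match for 118.3.25.212:
  /25 118.3.25.128: MATCH
  /8 163.0.0.0: no
  /15 142.70.0.0: no
  /13 130.168.0.0: no
  /9 47.128.0.0: no
  /0 0.0.0.0: MATCH
Selected: next-hop 76.6.150.92 via eth0 (matched /25)


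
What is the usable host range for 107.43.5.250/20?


Network: 107.43.0.0
Broadcast: 107.43.15.255
First usable = network + 1
Last usable = broadcast - 1
Range: 107.43.0.1 to 107.43.15.254


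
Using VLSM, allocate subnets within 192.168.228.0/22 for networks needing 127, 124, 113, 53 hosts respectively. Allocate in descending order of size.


127 hosts -> /24 (254 usable): 192.168.228.0/24
124 hosts -> /25 (126 usable): 192.168.229.0/25
113 hosts -> /25 (126 usable): 192.168.229.128/25
53 hosts -> /26 (62 usable): 192.168.230.0/26
Allocation: 192.168.228.0/24 (127 hosts, 254 usable); 192.168.229.0/25 (124 hosts, 126 usable); 192.168.229.128/25 (113 hosts, 126 usable); 192.168.230.0/26 (53 hosts, 62 usable)


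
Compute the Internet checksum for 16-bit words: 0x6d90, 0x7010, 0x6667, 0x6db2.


Sum all words (with carry folding):
+ 0x6d90 = 0x6d90
+ 0x7010 = 0xdda0
+ 0x6667 = 0x4408
+ 0x6db2 = 0xb1ba
One's complement: ~0xb1ba
Checksum = 0x4e45


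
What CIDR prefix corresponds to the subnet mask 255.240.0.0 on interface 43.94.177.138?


Binary: 11111111.11110000.00000000.00000000
Count leading 1s
Prefix: /12


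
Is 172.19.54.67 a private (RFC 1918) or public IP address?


RFC 1918 private ranges:
  10.0.0.0/8 (10.0.0.0 - 10.255.255.255)
  172.16.0.0/12 (172.16.0.0 - 172.31.255.255)
  192.168.0.0/16 (192.168.0.0 - 192.168.255.255)
Private (in 172.16.0.0/12)


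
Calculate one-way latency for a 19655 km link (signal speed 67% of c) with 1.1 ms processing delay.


Speed = 0.67 * 3e5 km/s = 201000 km/s
Propagation delay = 19655 / 201000 = 0.0978 s = 97.7861 ms
Processing delay = 1.1 ms
Total one-way latency = 98.8861 ms


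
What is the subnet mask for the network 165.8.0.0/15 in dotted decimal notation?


/15 means 15 network bits, 17 host bits
Binary: 11111111111111100000000000000000
Mask: 255.254.0.0


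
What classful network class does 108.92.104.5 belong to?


First octet: 108
Binary: 01101100
0xxxxxxx -> Class A (1-126)
Class A, default mask 255.0.0.0 (/8)


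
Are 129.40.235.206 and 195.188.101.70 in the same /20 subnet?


Mask: 255.255.240.0
129.40.235.206 AND mask = 129.40.224.0
195.188.101.70 AND mask = 195.188.96.0
No, different subnets (129.40.224.0 vs 195.188.96.0)


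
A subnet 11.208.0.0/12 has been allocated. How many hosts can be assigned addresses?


Host bits = 32 - 12 = 20
Total addresses = 2^20 = 1048576
Usable = total - 2 (network and broadcast)
Usable hosts: 1048574


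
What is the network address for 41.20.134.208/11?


IP:   00101001.00010100.10000110.11010000
Mask: 11111111.11100000.00000000.00000000
AND operation:
Net:  00101001.00000000.00000000.00000000
Network: 41.0.0.0/11


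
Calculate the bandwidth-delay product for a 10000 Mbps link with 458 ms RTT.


BDP = bandwidth * RTT
= 10000 Mbps * 458 ms
= 10000 * 1e6 * 458 / 1000 bits
= 4580000000 bits
= 572500000 bytes
= 559082.0312 KB
BDP = 4580000000 bits (572500000 bytes)


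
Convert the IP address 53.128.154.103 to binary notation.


53 = 00110101
128 = 10000000
154 = 10011010
103 = 01100111
Binary: 00110101.10000000.10011010.01100111


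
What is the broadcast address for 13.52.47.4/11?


Network: 13.32.0.0/11
Host bits = 21
Set all host bits to 1:
Broadcast: 13.63.255.255


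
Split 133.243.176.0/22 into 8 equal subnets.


New prefix = 22 + 3 = 25
Each subnet has 128 addresses
  133.243.176.0/25
  133.243.176.128/25
  133.243.177.0/25
  133.243.177.128/25
  133.243.178.0/25
  133.243.178.128/25
  133.243.179.0/25
  133.243.179.128/25
Subnets: 133.243.176.0/25, 133.243.176.128/25, 133.243.177.0/25, 133.243.177.128/25, 133.243.178.0/25, 133.243.178.128/25, 133.243.179.0/25, 133.243.179.128/25


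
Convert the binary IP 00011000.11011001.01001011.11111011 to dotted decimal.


00011000 = 24
11011001 = 217
01001011 = 75
11111011 = 251
IP: 24.217.75.251


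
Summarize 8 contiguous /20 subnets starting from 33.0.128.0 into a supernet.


Original prefix: /20
Number of subnets: 8 = 2^3
New prefix = 20 - 3 = 17
Supernet: 33.0.128.0/17


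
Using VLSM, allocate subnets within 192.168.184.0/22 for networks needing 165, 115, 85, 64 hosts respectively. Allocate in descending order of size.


165 hosts -> /24 (254 usable): 192.168.184.0/24
115 hosts -> /25 (126 usable): 192.168.185.0/25
85 hosts -> /25 (126 usable): 192.168.185.128/25
64 hosts -> /25 (126 usable): 192.168.186.0/25
Allocation: 192.168.184.0/24 (165 hosts, 254 usable); 192.168.185.0/25 (115 hosts, 126 usable); 192.168.185.128/25 (85 hosts, 126 usable); 192.168.186.0/25 (64 hosts, 126 usable)


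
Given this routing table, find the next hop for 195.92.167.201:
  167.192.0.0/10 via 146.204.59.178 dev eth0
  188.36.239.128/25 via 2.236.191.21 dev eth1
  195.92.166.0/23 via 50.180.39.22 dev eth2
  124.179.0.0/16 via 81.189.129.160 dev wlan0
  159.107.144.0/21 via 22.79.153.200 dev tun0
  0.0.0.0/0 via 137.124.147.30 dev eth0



Longest prefix match for 195.92.167.201:
  /10 167.192.0.0: no
  /25 188.36.239.128: no
  /23 195.92.166.0: MATCH
  /16 124.179.0.0: no
  /21 159.107.144.0: no
  /0 0.0.0.0: MATCH
Selected: next-hop 50.180.39.22 via eth2 (matched /23)


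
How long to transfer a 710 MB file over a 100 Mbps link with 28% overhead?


Effective throughput = 100 * (1 - 28/100) = 72 Mbps
File size in Mb = 710 * 8 = 5680 Mb
Time = 5680 / 72
Time = 78.8889 seconds


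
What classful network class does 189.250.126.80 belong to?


First octet: 189
Binary: 10111101
10xxxxxx -> Class B (128-191)
Class B, default mask 255.255.0.0 (/16)


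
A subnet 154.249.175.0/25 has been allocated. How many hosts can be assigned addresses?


Host bits = 32 - 25 = 7
Total addresses = 2^7 = 128
Usable = total - 2 (network and broadcast)
Usable hosts: 126


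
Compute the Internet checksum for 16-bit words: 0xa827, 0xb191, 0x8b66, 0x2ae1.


Sum all words (with carry folding):
+ 0xa827 = 0xa827
+ 0xb191 = 0x59b9
+ 0x8b66 = 0xe51f
+ 0x2ae1 = 0x1001
One's complement: ~0x1001
Checksum = 0xeffe


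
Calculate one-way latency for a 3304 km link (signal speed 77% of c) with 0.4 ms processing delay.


Speed = 0.77 * 3e5 km/s = 231000 km/s
Propagation delay = 3304 / 231000 = 0.0143 s = 14.303 ms
Processing delay = 0.4 ms
Total one-way latency = 14.703 ms


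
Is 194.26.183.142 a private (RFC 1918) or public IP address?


RFC 1918 private ranges:
  10.0.0.0/8 (10.0.0.0 - 10.255.255.255)
  172.16.0.0/12 (172.16.0.0 - 172.31.255.255)
  192.168.0.0/16 (192.168.0.0 - 192.168.255.255)
Public (not in any RFC 1918 range)


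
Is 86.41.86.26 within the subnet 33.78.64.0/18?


Subnet network: 33.78.64.0
Test IP AND mask: 86.41.64.0
No, 86.41.86.26 is not in 33.78.64.0/18


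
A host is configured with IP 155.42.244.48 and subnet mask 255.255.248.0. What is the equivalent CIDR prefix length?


Binary: 11111111.11111111.11111000.00000000
Count leading 1s
Prefix: /21


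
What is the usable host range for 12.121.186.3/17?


Network: 12.121.128.0
Broadcast: 12.121.255.255
First usable = network + 1
Last usable = broadcast - 1
Range: 12.121.128.1 to 12.121.255.254


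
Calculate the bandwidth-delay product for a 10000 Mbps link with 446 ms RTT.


BDP = bandwidth * RTT
= 10000 Mbps * 446 ms
= 10000 * 1e6 * 446 / 1000 bits
= 4460000000 bits
= 557500000 bytes
= 544433.5938 KB
BDP = 4460000000 bits (557500000 bytes)


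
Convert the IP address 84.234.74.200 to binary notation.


84 = 01010100
234 = 11101010
74 = 01001010
200 = 11001000
Binary: 01010100.11101010.01001010.11001000


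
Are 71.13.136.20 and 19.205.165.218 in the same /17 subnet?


Mask: 255.255.128.0
71.13.136.20 AND mask = 71.13.128.0
19.205.165.218 AND mask = 19.205.128.0
No, different subnets (71.13.128.0 vs 19.205.128.0)


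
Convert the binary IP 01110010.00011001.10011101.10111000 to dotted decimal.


01110010 = 114
00011001 = 25
10011101 = 157
10111000 = 184
IP: 114.25.157.184


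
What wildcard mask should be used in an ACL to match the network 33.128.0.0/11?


Subnet mask: 255.224.0.0
Wildcard = 255.255.255.255 - subnet mask
255 - 255 = 0
255 - 224 = 31
255 - 0 = 255
255 - 0 = 255
Wildcard: 0.31.255.255


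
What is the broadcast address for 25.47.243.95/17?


Network: 25.47.128.0/17
Host bits = 15
Set all host bits to 1:
Broadcast: 25.47.255.255


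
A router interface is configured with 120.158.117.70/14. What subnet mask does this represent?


/14 means 14 network bits, 18 host bits
Binary: 11111111111111000000000000000000
Mask: 255.252.0.0


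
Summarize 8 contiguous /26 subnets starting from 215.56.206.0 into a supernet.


Original prefix: /26
Number of subnets: 8 = 2^3
New prefix = 26 - 3 = 23
Supernet: 215.56.206.0/23


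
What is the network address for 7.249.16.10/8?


IP:   00000111.11111001.00010000.00001010
Mask: 11111111.00000000.00000000.00000000
AND operation:
Net:  00000111.00000000.00000000.00000000
Network: 7.0.0.0/8


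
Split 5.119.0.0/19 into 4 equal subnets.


New prefix = 19 + 2 = 21
Each subnet has 2048 addresses
  5.119.0.0/21
  5.119.8.0/21
  5.119.16.0/21
  5.119.24.0/21
Subnets: 5.119.0.0/21, 5.119.8.0/21, 5.119.16.0/21, 5.119.24.0/21


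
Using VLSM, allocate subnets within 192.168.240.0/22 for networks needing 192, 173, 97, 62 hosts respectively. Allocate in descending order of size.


192 hosts -> /24 (254 usable): 192.168.240.0/24
173 hosts -> /24 (254 usable): 192.168.241.0/24
97 hosts -> /25 (126 usable): 192.168.242.0/25
62 hosts -> /26 (62 usable): 192.168.242.128/26
Allocation: 192.168.240.0/24 (192 hosts, 254 usable); 192.168.241.0/24 (173 hosts, 254 usable); 192.168.242.0/25 (97 hosts, 126 usable); 192.168.242.128/26 (62 hosts, 62 usable)


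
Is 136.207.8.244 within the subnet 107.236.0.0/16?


Subnet network: 107.236.0.0
Test IP AND mask: 136.207.0.0
No, 136.207.8.244 is not in 107.236.0.0/16


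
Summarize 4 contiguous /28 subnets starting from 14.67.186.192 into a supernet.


Original prefix: /28
Number of subnets: 4 = 2^2
New prefix = 28 - 2 = 26
Supernet: 14.67.186.192/26


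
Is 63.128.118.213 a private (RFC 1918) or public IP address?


RFC 1918 private ranges:
  10.0.0.0/8 (10.0.0.0 - 10.255.255.255)
  172.16.0.0/12 (172.16.0.0 - 172.31.255.255)
  192.168.0.0/16 (192.168.0.0 - 192.168.255.255)
Public (not in any RFC 1918 range)


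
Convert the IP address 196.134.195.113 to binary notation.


196 = 11000100
134 = 10000110
195 = 11000011
113 = 01110001
Binary: 11000100.10000110.11000011.01110001


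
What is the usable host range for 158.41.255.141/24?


Network: 158.41.255.0
Broadcast: 158.41.255.255
First usable = network + 1
Last usable = broadcast - 1
Range: 158.41.255.1 to 158.41.255.254


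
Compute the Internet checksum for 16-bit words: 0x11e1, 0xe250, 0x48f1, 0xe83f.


Sum all words (with carry folding):
+ 0x11e1 = 0x11e1
+ 0xe250 = 0xf431
+ 0x48f1 = 0x3d23
+ 0xe83f = 0x2563
One's complement: ~0x2563
Checksum = 0xda9c


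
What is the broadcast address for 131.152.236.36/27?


Network: 131.152.236.32/27
Host bits = 5
Set all host bits to 1:
Broadcast: 131.152.236.63


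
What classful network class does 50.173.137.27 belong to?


First octet: 50
Binary: 00110010
0xxxxxxx -> Class A (1-126)
Class A, default mask 255.0.0.0 (/8)


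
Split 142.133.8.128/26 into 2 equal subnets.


New prefix = 26 + 1 = 27
Each subnet has 32 addresses
  142.133.8.128/27
  142.133.8.160/27
Subnets: 142.133.8.128/27, 142.133.8.160/27


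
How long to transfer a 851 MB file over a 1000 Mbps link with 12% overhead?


Effective throughput = 1000 * (1 - 12/100) = 880 Mbps
File size in Mb = 851 * 8 = 6808 Mb
Time = 6808 / 880
Time = 7.7364 seconds


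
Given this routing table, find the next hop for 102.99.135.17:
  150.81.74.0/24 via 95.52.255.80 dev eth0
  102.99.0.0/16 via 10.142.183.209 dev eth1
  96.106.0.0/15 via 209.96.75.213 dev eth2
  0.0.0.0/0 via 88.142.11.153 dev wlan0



Longest prefix match for 102.99.135.17:
  /24 150.81.74.0: no
  /16 102.99.0.0: MATCH
  /15 96.106.0.0: no
  /0 0.0.0.0: MATCH
Selected: next-hop 10.142.183.209 via eth1 (matched /16)


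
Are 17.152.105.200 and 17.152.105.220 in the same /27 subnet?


Mask: 255.255.255.224
17.152.105.200 AND mask = 17.152.105.192
17.152.105.220 AND mask = 17.152.105.192
Yes, same subnet (17.152.105.192)


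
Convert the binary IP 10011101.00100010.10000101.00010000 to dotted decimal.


10011101 = 157
00100010 = 34
10000101 = 133
00010000 = 16
IP: 157.34.133.16


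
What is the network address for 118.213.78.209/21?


IP:   01110110.11010101.01001110.11010001
Mask: 11111111.11111111.11111000.00000000
AND operation:
Net:  01110110.11010101.01001000.00000000
Network: 118.213.72.0/21


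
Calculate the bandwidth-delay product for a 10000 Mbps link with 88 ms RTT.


BDP = bandwidth * RTT
= 10000 Mbps * 88 ms
= 10000 * 1e6 * 88 / 1000 bits
= 880000000 bits
= 110000000 bytes
= 107421.875 KB
BDP = 880000000 bits (110000000 bytes)


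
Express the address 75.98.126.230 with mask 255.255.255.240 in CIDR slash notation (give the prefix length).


Binary: 11111111.11111111.11111111.11110000
Count leading 1s
Prefix: /28


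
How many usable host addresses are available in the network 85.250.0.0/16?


Host bits = 32 - 16 = 16
Total addresses = 2^16 = 65536
Usable = total - 2 (network and broadcast)
Usable hosts: 65534


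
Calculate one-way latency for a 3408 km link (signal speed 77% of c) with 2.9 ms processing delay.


Speed = 0.77 * 3e5 km/s = 231000 km/s
Propagation delay = 3408 / 231000 = 0.0148 s = 14.7532 ms
Processing delay = 2.9 ms
Total one-way latency = 17.6532 ms


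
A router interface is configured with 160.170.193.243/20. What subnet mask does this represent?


/20 means 20 network bits, 12 host bits
Binary: 11111111111111111111000000000000
Mask: 255.255.240.0


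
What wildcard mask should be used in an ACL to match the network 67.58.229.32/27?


Subnet mask: 255.255.255.224
Wildcard = 255.255.255.255 - subnet mask
255 - 255 = 0
255 - 255 = 0
255 - 255 = 0
255 - 224 = 31
Wildcard: 0.0.0.31


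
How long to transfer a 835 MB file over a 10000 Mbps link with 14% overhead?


Effective throughput = 10000 * (1 - 14/100) = 8600 Mbps
File size in Mb = 835 * 8 = 6680 Mb
Time = 6680 / 8600
Time = 0.7767 seconds


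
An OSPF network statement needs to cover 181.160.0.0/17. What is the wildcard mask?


Subnet mask: 255.255.128.0
Wildcard = 255.255.255.255 - subnet mask
255 - 255 = 0
255 - 255 = 0
255 - 128 = 127
255 - 0 = 255
Wildcard: 0.0.127.255


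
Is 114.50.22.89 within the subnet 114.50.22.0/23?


Subnet network: 114.50.22.0
Test IP AND mask: 114.50.22.0
Yes, 114.50.22.89 is in 114.50.22.0/23


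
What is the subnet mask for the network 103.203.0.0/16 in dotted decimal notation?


/16 means 16 network bits, 16 host bits
Binary: 11111111111111110000000000000000
Mask: 255.255.0.0


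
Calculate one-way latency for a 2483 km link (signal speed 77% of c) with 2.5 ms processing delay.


Speed = 0.77 * 3e5 km/s = 231000 km/s
Propagation delay = 2483 / 231000 = 0.0107 s = 10.7489 ms
Processing delay = 2.5 ms
Total one-way latency = 13.2489 ms


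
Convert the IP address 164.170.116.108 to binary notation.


164 = 10100100
170 = 10101010
116 = 01110100
108 = 01101100
Binary: 10100100.10101010.01110100.01101100


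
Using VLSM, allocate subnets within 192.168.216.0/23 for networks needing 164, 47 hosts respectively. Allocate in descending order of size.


164 hosts -> /24 (254 usable): 192.168.216.0/24
47 hosts -> /26 (62 usable): 192.168.217.0/26
Allocation: 192.168.216.0/24 (164 hosts, 254 usable); 192.168.217.0/26 (47 hosts, 62 usable)


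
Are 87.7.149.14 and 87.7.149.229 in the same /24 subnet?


Mask: 255.255.255.0
87.7.149.14 AND mask = 87.7.149.0
87.7.149.229 AND mask = 87.7.149.0
Yes, same subnet (87.7.149.0)


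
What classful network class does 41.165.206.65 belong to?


First octet: 41
Binary: 00101001
0xxxxxxx -> Class A (1-126)
Class A, default mask 255.0.0.0 (/8)


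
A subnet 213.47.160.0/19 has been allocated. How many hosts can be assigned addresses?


Host bits = 32 - 19 = 13
Total addresses = 2^13 = 8192
Usable = total - 2 (network and broadcast)
Usable hosts: 8190


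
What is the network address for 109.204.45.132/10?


IP:   01101101.11001100.00101101.10000100
Mask: 11111111.11000000.00000000.00000000
AND operation:
Net:  01101101.11000000.00000000.00000000
Network: 109.192.0.0/10


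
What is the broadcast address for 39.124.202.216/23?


Network: 39.124.202.0/23
Host bits = 9
Set all host bits to 1:
Broadcast: 39.124.203.255


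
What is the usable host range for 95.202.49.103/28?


Network: 95.202.49.96
Broadcast: 95.202.49.111
First usable = network + 1
Last usable = broadcast - 1
Range: 95.202.49.97 to 95.202.49.110


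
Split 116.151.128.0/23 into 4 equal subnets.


New prefix = 23 + 2 = 25
Each subnet has 128 addresses
  116.151.128.0/25
  116.151.128.128/25
  116.151.129.0/25
  116.151.129.128/25
Subnets: 116.151.128.0/25, 116.151.128.128/25, 116.151.129.0/25, 116.151.129.128/25


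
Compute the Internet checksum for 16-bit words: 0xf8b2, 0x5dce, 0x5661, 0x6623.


Sum all words (with carry folding):
+ 0xf8b2 = 0xf8b2
+ 0x5dce = 0x5681
+ 0x5661 = 0xace2
+ 0x6623 = 0x1306
One's complement: ~0x1306
Checksum = 0xecf9


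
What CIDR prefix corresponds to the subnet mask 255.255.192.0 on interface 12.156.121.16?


Binary: 11111111.11111111.11000000.00000000
Count leading 1s
Prefix: /18


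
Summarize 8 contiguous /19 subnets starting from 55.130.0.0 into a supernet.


Original prefix: /19
Number of subnets: 8 = 2^3
New prefix = 19 - 3 = 16
Supernet: 55.130.0.0/16


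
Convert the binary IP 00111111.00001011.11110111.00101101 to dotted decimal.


00111111 = 63
00001011 = 11
11110111 = 247
00101101 = 45
IP: 63.11.247.45


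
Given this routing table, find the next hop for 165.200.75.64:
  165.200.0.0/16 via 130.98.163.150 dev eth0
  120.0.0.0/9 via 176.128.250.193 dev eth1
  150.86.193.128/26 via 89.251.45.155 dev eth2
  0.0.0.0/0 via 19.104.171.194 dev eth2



Longest prefix match for 165.200.75.64:
  /16 165.200.0.0: MATCH
  /9 120.0.0.0: no
  /26 150.86.193.128: no
  /0 0.0.0.0: MATCH
Selected: next-hop 130.98.163.150 via eth0 (matched /16)


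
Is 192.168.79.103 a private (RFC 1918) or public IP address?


RFC 1918 private ranges:
  10.0.0.0/8 (10.0.0.0 - 10.255.255.255)
  172.16.0.0/12 (172.16.0.0 - 172.31.255.255)
  192.168.0.0/16 (192.168.0.0 - 192.168.255.255)
Private (in 192.168.0.0/16)


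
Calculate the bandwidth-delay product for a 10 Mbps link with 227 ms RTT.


BDP = bandwidth * RTT
= 10 Mbps * 227 ms
= 10 * 1e6 * 227 / 1000 bits
= 2270000 bits
= 283750 bytes
= 277.0996 KB
BDP = 2270000 bits (283750 bytes)


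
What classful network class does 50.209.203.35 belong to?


First octet: 50
Binary: 00110010
0xxxxxxx -> Class A (1-126)
Class A, default mask 255.0.0.0 (/8)


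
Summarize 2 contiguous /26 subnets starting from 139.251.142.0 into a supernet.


Original prefix: /26
Number of subnets: 2 = 2^1
New prefix = 26 - 1 = 25
Supernet: 139.251.142.0/25


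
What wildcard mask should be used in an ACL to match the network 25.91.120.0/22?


Subnet mask: 255.255.252.0
Wildcard = 255.255.255.255 - subnet mask
255 - 255 = 0
255 - 255 = 0
255 - 252 = 3
255 - 0 = 255
Wildcard: 0.0.3.255


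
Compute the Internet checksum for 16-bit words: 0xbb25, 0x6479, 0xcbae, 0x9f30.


Sum all words (with carry folding):
+ 0xbb25 = 0xbb25
+ 0x6479 = 0x1f9f
+ 0xcbae = 0xeb4d
+ 0x9f30 = 0x8a7e
One's complement: ~0x8a7e
Checksum = 0x7581


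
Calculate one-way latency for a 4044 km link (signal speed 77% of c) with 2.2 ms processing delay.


Speed = 0.77 * 3e5 km/s = 231000 km/s
Propagation delay = 4044 / 231000 = 0.0175 s = 17.5065 ms
Processing delay = 2.2 ms
Total one-way latency = 19.7065 ms


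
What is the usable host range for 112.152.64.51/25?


Network: 112.152.64.0
Broadcast: 112.152.64.127
First usable = network + 1
Last usable = broadcast - 1
Range: 112.152.64.1 to 112.152.64.126


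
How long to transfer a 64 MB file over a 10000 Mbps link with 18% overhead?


Effective throughput = 10000 * (1 - 18/100) = 8200 Mbps
File size in Mb = 64 * 8 = 512 Mb
Time = 512 / 8200
Time = 0.0624 seconds


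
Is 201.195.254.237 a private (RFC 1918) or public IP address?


RFC 1918 private ranges:
  10.0.0.0/8 (10.0.0.0 - 10.255.255.255)
  172.16.0.0/12 (172.16.0.0 - 172.31.255.255)
  192.168.0.0/16 (192.168.0.0 - 192.168.255.255)
Public (not in any RFC 1918 range)


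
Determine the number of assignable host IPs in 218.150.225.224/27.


Host bits = 32 - 27 = 5
Total addresses = 2^5 = 32
Usable = total - 2 (network and broadcast)
Usable hosts: 30


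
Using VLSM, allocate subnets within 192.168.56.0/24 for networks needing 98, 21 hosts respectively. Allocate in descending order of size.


98 hosts -> /25 (126 usable): 192.168.56.0/25
21 hosts -> /27 (30 usable): 192.168.56.128/27
Allocation: 192.168.56.0/25 (98 hosts, 126 usable); 192.168.56.128/27 (21 hosts, 30 usable)


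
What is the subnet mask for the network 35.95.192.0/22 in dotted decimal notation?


/22 means 22 network bits, 10 host bits
Binary: 11111111111111111111110000000000
Mask: 255.255.252.0


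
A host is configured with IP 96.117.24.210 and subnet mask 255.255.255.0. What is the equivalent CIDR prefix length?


Binary: 11111111.11111111.11111111.00000000
Count leading 1s
Prefix: /24


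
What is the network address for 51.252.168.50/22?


IP:   00110011.11111100.10101000.00110010
Mask: 11111111.11111111.11111100.00000000
AND operation:
Net:  00110011.11111100.10101000.00000000
Network: 51.252.168.0/22


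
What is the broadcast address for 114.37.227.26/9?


Network: 114.0.0.0/9
Host bits = 23
Set all host bits to 1:
Broadcast: 114.127.255.255


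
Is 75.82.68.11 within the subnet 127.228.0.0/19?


Subnet network: 127.228.0.0
Test IP AND mask: 75.82.64.0
No, 75.82.68.11 is not in 127.228.0.0/19


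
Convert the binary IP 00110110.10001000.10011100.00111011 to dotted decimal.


00110110 = 54
10001000 = 136
10011100 = 156
00111011 = 59
IP: 54.136.156.59


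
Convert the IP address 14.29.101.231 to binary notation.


14 = 00001110
29 = 00011101
101 = 01100101
231 = 11100111
Binary: 00001110.00011101.01100101.11100111


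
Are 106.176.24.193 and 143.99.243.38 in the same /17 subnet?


Mask: 255.255.128.0
106.176.24.193 AND mask = 106.176.0.0
143.99.243.38 AND mask = 143.99.128.0
No, different subnets (106.176.0.0 vs 143.99.128.0)


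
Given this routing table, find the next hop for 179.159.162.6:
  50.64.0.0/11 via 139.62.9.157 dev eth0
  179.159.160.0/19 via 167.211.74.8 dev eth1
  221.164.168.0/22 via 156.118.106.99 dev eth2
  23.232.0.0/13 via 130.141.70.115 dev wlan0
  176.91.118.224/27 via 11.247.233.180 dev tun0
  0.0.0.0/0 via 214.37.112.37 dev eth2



Longest prefix match for 179.159.162.6:
  /11 50.64.0.0: no
  /19 179.159.160.0: MATCH
  /22 221.164.168.0: no
  /13 23.232.0.0: no
  /27 176.91.118.224: no
  /0 0.0.0.0: MATCH
Selected: next-hop 167.211.74.8 via eth1 (matched /19)


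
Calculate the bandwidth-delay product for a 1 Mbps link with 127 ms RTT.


BDP = bandwidth * RTT
= 1 Mbps * 127 ms
= 1 * 1e6 * 127 / 1000 bits
= 127000 bits
= 15875 bytes
= 15.5029 KB
BDP = 127000 bits (15875 bytes)


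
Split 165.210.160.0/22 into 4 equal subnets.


New prefix = 22 + 2 = 24
Each subnet has 256 addresses
  165.210.160.0/24
  165.210.161.0/24
  165.210.162.0/24
  165.210.163.0/24
Subnets: 165.210.160.0/24, 165.210.161.0/24, 165.210.162.0/24, 165.210.163.0/24


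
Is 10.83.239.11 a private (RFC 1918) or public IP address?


RFC 1918 private ranges:
  10.0.0.0/8 (10.0.0.0 - 10.255.255.255)
  172.16.0.0/12 (172.16.0.0 - 172.31.255.255)
  192.168.0.0/16 (192.168.0.0 - 192.168.255.255)
Private (in 10.0.0.0/8)


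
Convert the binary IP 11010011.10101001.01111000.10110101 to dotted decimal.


11010011 = 211
10101001 = 169
01111000 = 120
10110101 = 181
IP: 211.169.120.181


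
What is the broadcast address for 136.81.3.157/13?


Network: 136.80.0.0/13
Host bits = 19
Set all host bits to 1:
Broadcast: 136.87.255.255


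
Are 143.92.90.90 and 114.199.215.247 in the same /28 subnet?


Mask: 255.255.255.240
143.92.90.90 AND mask = 143.92.90.80
114.199.215.247 AND mask = 114.199.215.240
No, different subnets (143.92.90.80 vs 114.199.215.240)


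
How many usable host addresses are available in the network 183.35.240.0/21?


Host bits = 32 - 21 = 11
Total addresses = 2^11 = 2048
Usable = total - 2 (network and broadcast)
Usable hosts: 2046


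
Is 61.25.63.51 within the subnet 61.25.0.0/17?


Subnet network: 61.25.0.0
Test IP AND mask: 61.25.0.0
Yes, 61.25.63.51 is in 61.25.0.0/17


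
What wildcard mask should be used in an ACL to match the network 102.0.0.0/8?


Subnet mask: 255.0.0.0
Wildcard = 255.255.255.255 - subnet mask
255 - 255 = 0
255 - 0 = 255
255 - 0 = 255
255 - 0 = 255
Wildcard: 0.255.255.255


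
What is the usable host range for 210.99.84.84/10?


Network: 210.64.0.0
Broadcast: 210.127.255.255
First usable = network + 1
Last usable = broadcast - 1
Range: 210.64.0.1 to 210.127.255.254


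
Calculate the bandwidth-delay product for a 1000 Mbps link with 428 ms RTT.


BDP = bandwidth * RTT
= 1000 Mbps * 428 ms
= 1000 * 1e6 * 428 / 1000 bits
= 428000000 bits
= 53500000 bytes
= 52246.0938 KB
BDP = 428000000 bits (53500000 bytes)


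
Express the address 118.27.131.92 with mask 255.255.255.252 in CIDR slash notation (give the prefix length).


Binary: 11111111.11111111.11111111.11111100
Count leading 1s
Prefix: /30


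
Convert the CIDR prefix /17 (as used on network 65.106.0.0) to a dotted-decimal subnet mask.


/17 means 17 network bits, 15 host bits
Binary: 11111111111111111000000000000000
Mask: 255.255.128.0


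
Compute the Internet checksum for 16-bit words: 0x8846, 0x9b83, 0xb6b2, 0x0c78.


Sum all words (with carry folding):
+ 0x8846 = 0x8846
+ 0x9b83 = 0x23ca
+ 0xb6b2 = 0xda7c
+ 0x0c78 = 0xe6f4
One's complement: ~0xe6f4
Checksum = 0x190b


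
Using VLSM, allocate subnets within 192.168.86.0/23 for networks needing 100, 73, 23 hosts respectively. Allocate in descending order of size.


100 hosts -> /25 (126 usable): 192.168.86.0/25
73 hosts -> /25 (126 usable): 192.168.86.128/25
23 hosts -> /27 (30 usable): 192.168.87.0/27
Allocation: 192.168.86.0/25 (100 hosts, 126 usable); 192.168.86.128/25 (73 hosts, 126 usable); 192.168.87.0/27 (23 hosts, 30 usable)


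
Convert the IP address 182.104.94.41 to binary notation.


182 = 10110110
104 = 01101000
94 = 01011110
41 = 00101001
Binary: 10110110.01101000.01011110.00101001


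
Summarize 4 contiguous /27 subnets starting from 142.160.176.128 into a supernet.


Original prefix: /27
Number of subnets: 4 = 2^2
New prefix = 27 - 2 = 25
Supernet: 142.160.176.128/25


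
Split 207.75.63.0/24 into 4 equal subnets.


New prefix = 24 + 2 = 26
Each subnet has 64 addresses
  207.75.63.0/26
  207.75.63.64/26
  207.75.63.128/26
  207.75.63.192/26
Subnets: 207.75.63.0/26, 207.75.63.64/26, 207.75.63.128/26, 207.75.63.192/26


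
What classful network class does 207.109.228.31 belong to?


First octet: 207
Binary: 11001111
110xxxxx -> Class C (192-223)
Class C, default mask 255.255.255.0 (/24)


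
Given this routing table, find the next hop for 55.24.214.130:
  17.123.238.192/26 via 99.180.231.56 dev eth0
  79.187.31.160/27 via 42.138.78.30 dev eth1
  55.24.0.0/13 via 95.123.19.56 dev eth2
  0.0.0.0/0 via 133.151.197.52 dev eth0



Longest prefix match for 55.24.214.130:
  /26 17.123.238.192: no
  /27 79.187.31.160: no
  /13 55.24.0.0: MATCH
  /0 0.0.0.0: MATCH
Selected: next-hop 95.123.19.56 via eth2 (matched /13)


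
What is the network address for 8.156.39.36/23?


IP:   00001000.10011100.00100111.00100100
Mask: 11111111.11111111.11111110.00000000
AND operation:
Net:  00001000.10011100.00100110.00000000
Network: 8.156.38.0/23


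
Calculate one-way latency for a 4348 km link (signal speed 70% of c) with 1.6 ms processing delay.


Speed = 0.7 * 3e5 km/s = 210000 km/s
Propagation delay = 4348 / 210000 = 0.0207 s = 20.7048 ms
Processing delay = 1.6 ms
Total one-way latency = 22.3048 ms


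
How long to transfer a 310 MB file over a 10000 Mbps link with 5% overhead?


Effective throughput = 10000 * (1 - 5/100) = 9500 Mbps
File size in Mb = 310 * 8 = 2480 Mb
Time = 2480 / 9500
Time = 0.2611 seconds


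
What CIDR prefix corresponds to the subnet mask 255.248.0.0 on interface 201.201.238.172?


Binary: 11111111.11111000.00000000.00000000
Count leading 1s
Prefix: /13


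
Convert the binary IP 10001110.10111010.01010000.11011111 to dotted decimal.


10001110 = 142
10111010 = 186
01010000 = 80
11011111 = 223
IP: 142.186.80.223


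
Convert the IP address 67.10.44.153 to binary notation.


67 = 01000011
10 = 00001010
44 = 00101100
153 = 10011001
Binary: 01000011.00001010.00101100.10011001


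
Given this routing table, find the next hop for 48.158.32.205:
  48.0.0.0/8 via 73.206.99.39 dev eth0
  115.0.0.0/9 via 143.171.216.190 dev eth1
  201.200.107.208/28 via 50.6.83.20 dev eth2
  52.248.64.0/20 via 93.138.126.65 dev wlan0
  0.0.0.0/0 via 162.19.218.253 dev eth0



Longest prefix match for 48.158.32.205:
  /8 48.0.0.0: MATCH
  /9 115.0.0.0: no
  /28 201.200.107.208: no
  /20 52.248.64.0: no
  /0 0.0.0.0: MATCH
Selected: next-hop 73.206.99.39 via eth0 (matched /8)


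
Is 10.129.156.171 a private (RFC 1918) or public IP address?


RFC 1918 private ranges:
  10.0.0.0/8 (10.0.0.0 - 10.255.255.255)
  172.16.0.0/12 (172.16.0.0 - 172.31.255.255)
  192.168.0.0/16 (192.168.0.0 - 192.168.255.255)
Private (in 10.0.0.0/8)


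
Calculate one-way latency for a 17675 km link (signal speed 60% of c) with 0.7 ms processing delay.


Speed = 0.6 * 3e5 km/s = 180000 km/s
Propagation delay = 17675 / 180000 = 0.0982 s = 98.1944 ms
Processing delay = 0.7 ms
Total one-way latency = 98.8944 ms


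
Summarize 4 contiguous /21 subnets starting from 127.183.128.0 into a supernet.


Original prefix: /21
Number of subnets: 4 = 2^2
New prefix = 21 - 2 = 19
Supernet: 127.183.128.0/19


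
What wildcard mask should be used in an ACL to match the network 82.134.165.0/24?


Subnet mask: 255.255.255.0
Wildcard = 255.255.255.255 - subnet mask
255 - 255 = 0
255 - 255 = 0
255 - 255 = 0
255 - 0 = 255
Wildcard: 0.0.0.255


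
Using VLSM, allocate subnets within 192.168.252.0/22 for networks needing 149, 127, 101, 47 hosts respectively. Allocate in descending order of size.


149 hosts -> /24 (254 usable): 192.168.252.0/24
127 hosts -> /24 (254 usable): 192.168.253.0/24
101 hosts -> /25 (126 usable): 192.168.254.0/25
47 hosts -> /26 (62 usable): 192.168.254.128/26
Allocation: 192.168.252.0/24 (149 hosts, 254 usable); 192.168.253.0/24 (127 hosts, 254 usable); 192.168.254.0/25 (101 hosts, 126 usable); 192.168.254.128/26 (47 hosts, 62 usable)


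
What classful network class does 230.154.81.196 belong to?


First octet: 230
Binary: 11100110
1110xxxx -> Class D (224-239)
Class D (multicast), default mask N/A


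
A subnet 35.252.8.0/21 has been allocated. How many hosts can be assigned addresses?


Host bits = 32 - 21 = 11
Total addresses = 2^11 = 2048
Usable = total - 2 (network and broadcast)
Usable hosts: 2046


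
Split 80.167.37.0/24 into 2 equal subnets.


New prefix = 24 + 1 = 25
Each subnet has 128 addresses
  80.167.37.0/25
  80.167.37.128/25
Subnets: 80.167.37.0/25, 80.167.37.128/25


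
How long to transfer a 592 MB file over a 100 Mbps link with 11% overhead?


Effective throughput = 100 * (1 - 11/100) = 89 Mbps
File size in Mb = 592 * 8 = 4736 Mb
Time = 4736 / 89
Time = 53.2135 seconds


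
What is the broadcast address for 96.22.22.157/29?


Network: 96.22.22.152/29
Host bits = 3
Set all host bits to 1:
Broadcast: 96.22.22.159


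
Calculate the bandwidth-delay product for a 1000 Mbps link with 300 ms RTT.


BDP = bandwidth * RTT
= 1000 Mbps * 300 ms
= 1000 * 1e6 * 300 / 1000 bits
= 300000000 bits
= 37500000 bytes
= 36621.0938 KB
BDP = 300000000 bits (37500000 bytes)


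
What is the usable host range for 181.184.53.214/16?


Network: 181.184.0.0
Broadcast: 181.184.255.255
First usable = network + 1
Last usable = broadcast - 1
Range: 181.184.0.1 to 181.184.255.254


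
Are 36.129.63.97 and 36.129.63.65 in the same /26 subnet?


Mask: 255.255.255.192
36.129.63.97 AND mask = 36.129.63.64
36.129.63.65 AND mask = 36.129.63.64
Yes, same subnet (36.129.63.64)


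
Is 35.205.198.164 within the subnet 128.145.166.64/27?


Subnet network: 128.145.166.64
Test IP AND mask: 35.205.198.160
No, 35.205.198.164 is not in 128.145.166.64/27


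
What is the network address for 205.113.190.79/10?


IP:   11001101.01110001.10111110.01001111
Mask: 11111111.11000000.00000000.00000000
AND operation:
Net:  11001101.01000000.00000000.00000000
Network: 205.64.0.0/10


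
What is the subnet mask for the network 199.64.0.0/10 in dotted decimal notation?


/10 means 10 network bits, 22 host bits
Binary: 11111111110000000000000000000000
Mask: 255.192.0.0


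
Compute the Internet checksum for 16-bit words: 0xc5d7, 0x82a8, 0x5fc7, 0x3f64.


Sum all words (with carry folding):
+ 0xc5d7 = 0xc5d7
+ 0x82a8 = 0x4880
+ 0x5fc7 = 0xa847
+ 0x3f64 = 0xe7ab
One's complement: ~0xe7ab
Checksum = 0x1854


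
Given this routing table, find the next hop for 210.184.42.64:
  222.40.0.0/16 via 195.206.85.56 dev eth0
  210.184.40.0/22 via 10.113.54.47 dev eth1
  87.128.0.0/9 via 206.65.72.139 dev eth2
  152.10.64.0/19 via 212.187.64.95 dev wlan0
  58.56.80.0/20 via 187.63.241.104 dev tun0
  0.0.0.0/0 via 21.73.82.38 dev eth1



Longest prefix match for 210.184.42.64:
  /16 222.40.0.0: no
  /22 210.184.40.0: MATCH
  /9 87.128.0.0: no
  /19 152.10.64.0: no
  /20 58.56.80.0: no
  /0 0.0.0.0: MATCH
Selected: next-hop 10.113.54.47 via eth1 (matched /22)


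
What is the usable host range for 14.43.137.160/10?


Network: 14.0.0.0
Broadcast: 14.63.255.255
First usable = network + 1
Last usable = broadcast - 1
Range: 14.0.0.1 to 14.63.255.254


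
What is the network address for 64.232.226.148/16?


IP:   01000000.11101000.11100010.10010100
Mask: 11111111.11111111.00000000.00000000
AND operation:
Net:  01000000.11101000.00000000.00000000
Network: 64.232.0.0/16


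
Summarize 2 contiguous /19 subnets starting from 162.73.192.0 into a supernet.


Original prefix: /19
Number of subnets: 2 = 2^1
New prefix = 19 - 1 = 18
Supernet: 162.73.192.0/18
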